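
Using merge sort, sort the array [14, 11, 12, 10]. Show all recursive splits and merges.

Merge sort trace:

Split: [14, 11, 12, 10] -> [14, 11] and [12, 10]
  Split: [14, 11] -> [14] and [11]
  Merge: [14] + [11] -> [11, 14]
  Split: [12, 10] -> [12] and [10]
  Merge: [12] + [10] -> [10, 12]
Merge: [11, 14] + [10, 12] -> [10, 11, 12, 14]

Final sorted array: [10, 11, 12, 14]

The merge sort proceeds by recursively splitting the array and merging sorted halves.
After all merges, the sorted array is [10, 11, 12, 14].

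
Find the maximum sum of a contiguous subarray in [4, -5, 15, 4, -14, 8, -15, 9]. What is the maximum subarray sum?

Using Kadane's algorithm on [4, -5, 15, 4, -14, 8, -15, 9]:

Scanning through the array:
Position 1 (value -5): max_ending_here = -1, max_so_far = 4
Position 2 (value 15): max_ending_here = 15, max_so_far = 15
Position 3 (value 4): max_ending_here = 19, max_so_far = 19
Position 4 (value -14): max_ending_here = 5, max_so_far = 19
Position 5 (value 8): max_ending_here = 13, max_so_far = 19
Position 6 (value -15): max_ending_here = -2, max_so_far = 19
Position 7 (value 9): max_ending_here = 9, max_so_far = 19

Maximum subarray: [15, 4]
Maximum sum: 19

The maximum subarray is [15, 4] with sum 19. This subarray runs from index 2 to index 3.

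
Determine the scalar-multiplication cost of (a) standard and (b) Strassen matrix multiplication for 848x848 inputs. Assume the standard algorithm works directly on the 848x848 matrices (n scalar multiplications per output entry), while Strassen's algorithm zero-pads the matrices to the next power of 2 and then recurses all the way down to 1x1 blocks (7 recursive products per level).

Matrix multiplication for 848x848 matrices:

Strassen's algorithm requires power-of-2 dimensions. Pad 848x848 to 1024x1024 (next power of 2).

Standard algorithm: 848^3 = 609800192 multiplications
Strassen's algorithm: 7^(log2(1024)) = 7^10 = 282475249 multiplications
Savings: 609800192 - 282475249 = 327324943 multiplications

Standard: 609800192 multiplications (848^3). Strassen: 282475249 multiplications (7^10, after padding to 1024x1024). Strassen reduces 8 recursive multiplications to 7 at each level.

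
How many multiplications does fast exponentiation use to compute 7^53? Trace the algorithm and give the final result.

Computing 7^53 by squaring (build up from 7^1; each line after the first costs one multiplication):

7^1 = 7
7^2 = (7^1)^2 = 7^2 = 49
7^3 = 7 * 7^2 = 7 * 49 = 343
7^6 = (7^3)^2 = 343^2 = 117649
7^12 = (7^6)^2 = 117649^2 = 13841287201
7^13 = 7 * 7^12 = 7 * 13841287201 = 96889010407
7^26 = (7^13)^2 = 96889010407^2 = 9387480337647754305649
7^52 = (7^26)^2 = 9387480337647754305649^2 = 88124787089723195184393736687912818113311201
7^53 = 7 * 7^52 = 7 * 88124787089723195184393736687912818113311201 = 616873509628062366290756156815389726793178407

Result: 616873509628062366290756156815389726793178407
Multiplications needed: 8 (8 lines after 7^1)

7^53 = 616873509628062366290756156815389726793178407. Using exponentiation by squaring, this requires 8 multiplications. The key idea: if the exponent is even, square the half-power; if odd, multiply by the base once.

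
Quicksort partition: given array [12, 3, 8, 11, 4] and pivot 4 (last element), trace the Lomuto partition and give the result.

Lomuto partition with pivot = 4:

Initial array: [12, 3, 8, 11, 4]

arr[0]=12 > 4: no swap
arr[1]=3 <= 4: swap with position 0, array becomes [3, 12, 8, 11, 4]
arr[2]=8 > 4: no swap
arr[3]=11 > 4: no swap

Place pivot at position 1: [3, 4, 8, 11, 12]
Pivot position: 1

After partitioning with pivot 4, the array becomes [3, 4, 8, 11, 12]. The pivot is placed at index 1. All elements to the left of the pivot are <= 4, and all elements to the right are > 4.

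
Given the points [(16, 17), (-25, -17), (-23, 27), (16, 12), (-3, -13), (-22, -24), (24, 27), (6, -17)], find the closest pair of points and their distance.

Computing all pairwise distances among 8 points:

d((16, 17), (-25, -17)) = 53.2635
d((16, 17), (-23, 27)) = 40.2616
d((16, 17), (16, 12)) = 5.0 <-- minimum
d((16, 17), (-3, -13)) = 35.5106
d((16, 17), (-22, -24)) = 55.9017
d((16, 17), (24, 27)) = 12.8062
d((16, 17), (6, -17)) = 35.4401
d((-25, -17), (-23, 27)) = 44.0454
d((-25, -17), (16, 12)) = 50.2195
d((-25, -17), (-3, -13)) = 22.3607
d((-25, -17), (-22, -24)) = 7.6158
d((-25, -17), (24, 27)) = 65.8559
d((-25, -17), (6, -17)) = 31.0
d((-23, 27), (16, 12)) = 41.7852
d((-23, 27), (-3, -13)) = 44.7214
d((-23, 27), (-22, -24)) = 51.0098
d((-23, 27), (24, 27)) = 47.0
d((-23, 27), (6, -17)) = 52.6972
d((16, 12), (-3, -13)) = 31.4006
d((16, 12), (-22, -24)) = 52.345
d((16, 12), (24, 27)) = 17.0
d((16, 12), (6, -17)) = 30.6757
d((-3, -13), (-22, -24)) = 21.9545
d((-3, -13), (24, 27)) = 48.2597
d((-3, -13), (6, -17)) = 9.8489
d((-22, -24), (24, 27)) = 68.6804
d((-22, -24), (6, -17)) = 28.8617
d((24, 27), (6, -17)) = 47.5395

Closest pair: (16, 17) and (16, 12) with distance 5.0

The closest pair is (16, 17) and (16, 12) with Euclidean distance 5.0. For 8 points, brute-force pairwise comparison is shown above. For large n, the divide-and-conquer algorithm (sort by x, recurse on halves, check the dividing strip) achieves O(n log n).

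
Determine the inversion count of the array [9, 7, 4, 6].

Finding inversions in [9, 7, 4, 6]:

(0, 1): arr[0]=9 > arr[1]=7
(0, 2): arr[0]=9 > arr[2]=4
(0, 3): arr[0]=9 > arr[3]=6
(1, 2): arr[1]=7 > arr[2]=4
(1, 3): arr[1]=7 > arr[3]=6

Total inversions: 5

The array has 5 inversion(s): (0,1), (0,2), (0,3), (1,2), (1,3). Each pair (i,j) satisfies i < j and arr[i] > arr[j].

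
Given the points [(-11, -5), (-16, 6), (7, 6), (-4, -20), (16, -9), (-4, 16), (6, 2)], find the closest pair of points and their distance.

Computing all pairwise distances among 7 points:

d((-11, -5), (-16, 6)) = 12.083
d((-11, -5), (7, 6)) = 21.095
d((-11, -5), (-4, -20)) = 16.5529
d((-11, -5), (16, -9)) = 27.2947
d((-11, -5), (-4, 16)) = 22.1359
d((-11, -5), (6, 2)) = 18.3848
d((-16, 6), (7, 6)) = 23.0
d((-16, 6), (-4, -20)) = 28.6356
d((-16, 6), (16, -9)) = 35.3412
d((-16, 6), (-4, 16)) = 15.6205
d((-16, 6), (6, 2)) = 22.3607
d((7, 6), (-4, -20)) = 28.2312
d((7, 6), (16, -9)) = 17.4929
d((7, 6), (-4, 16)) = 14.8661
d((7, 6), (6, 2)) = 4.1231 <-- minimum
d((-4, -20), (16, -9)) = 22.8254
d((-4, -20), (-4, 16)) = 36.0
d((-4, -20), (6, 2)) = 24.1661
d((16, -9), (-4, 16)) = 32.0156
d((16, -9), (6, 2)) = 14.8661
d((-4, 16), (6, 2)) = 17.2047

Closest pair: (7, 6) and (6, 2) with distance 4.1231

The closest pair is (7, 6) and (6, 2) with Euclidean distance 4.1231. For 7 points, brute-force pairwise comparison is shown above. For large n, the divide-and-conquer algorithm (sort by x, recurse on halves, check the dividing strip) achieves O(n log n).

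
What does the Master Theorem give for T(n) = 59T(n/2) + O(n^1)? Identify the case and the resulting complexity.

Master Theorem for T(n) = 59T(n/2) + O(n^1):

a = 59, b = 2, c = 1
log_b(a) = log_2(59) = 5.8826

Case 1: c = 1 < log_2(59) = 5.8826
T(n) = O(n^(log_2 59))

For T(n) = 59T(n/2) + O(n^1): log_2(59) = 5.8826. This is Case 1 of the Master Theorem (c < log_b(a), work dominated by leaves), giving O(n^(log_2 59)).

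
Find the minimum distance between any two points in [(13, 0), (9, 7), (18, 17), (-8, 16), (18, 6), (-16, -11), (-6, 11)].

Computing all pairwise distances among 7 points:

d((13, 0), (9, 7)) = 8.0623
d((13, 0), (18, 17)) = 17.72
d((13, 0), (-8, 16)) = 26.4008
d((13, 0), (18, 6)) = 7.8102
d((13, 0), (-16, -11)) = 31.0161
d((13, 0), (-6, 11)) = 21.9545
d((9, 7), (18, 17)) = 13.4536
d((9, 7), (-8, 16)) = 19.2354
d((9, 7), (18, 6)) = 9.0554
d((9, 7), (-16, -11)) = 30.8058
d((9, 7), (-6, 11)) = 15.5242
d((18, 17), (-8, 16)) = 26.0192
d((18, 17), (18, 6)) = 11.0
d((18, 17), (-16, -11)) = 44.0454
d((18, 17), (-6, 11)) = 24.7386
d((-8, 16), (18, 6)) = 27.8568
d((-8, 16), (-16, -11)) = 28.1603
d((-8, 16), (-6, 11)) = 5.3852 <-- minimum
d((18, 6), (-16, -11)) = 38.0132
d((18, 6), (-6, 11)) = 24.5153
d((-16, -11), (-6, 11)) = 24.1661

Closest pair: (-8, 16) and (-6, 11) with distance 5.3852

The closest pair is (-8, 16) and (-6, 11) with Euclidean distance 5.3852. For 7 points, brute-force pairwise comparison is shown above. For large n, the divide-and-conquer algorithm (sort by x, recurse on halves, check the dividing strip) achieves O(n log n).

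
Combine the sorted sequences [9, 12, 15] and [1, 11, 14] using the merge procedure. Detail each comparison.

Merging process:

Compare 9 vs 1: take 1 from right. Merged: [1]
Compare 9 vs 11: take 9 from left. Merged: [1, 9]
Compare 12 vs 11: take 11 from right. Merged: [1, 9, 11]
Compare 12 vs 14: take 12 from left. Merged: [1, 9, 11, 12]
Compare 15 vs 14: take 14 from right. Merged: [1, 9, 11, 12, 14]
Append remaining from left: [15]. Merged: [1, 9, 11, 12, 14, 15]

Final merged array: [1, 9, 11, 12, 14, 15]
Total comparisons: 5

The merged array is [1, 9, 11, 12, 14, 15], requiring 5 comparisons. The merge step runs in O(n) time where n is the total number of elements.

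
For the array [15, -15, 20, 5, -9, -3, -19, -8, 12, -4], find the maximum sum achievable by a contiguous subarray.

Using Kadane's algorithm on [15, -15, 20, 5, -9, -3, -19, -8, 12, -4]:

Scanning through the array:
Position 1 (value -15): max_ending_here = 0, max_so_far = 15
Position 2 (value 20): max_ending_here = 20, max_so_far = 20
Position 3 (value 5): max_ending_here = 25, max_so_far = 25
Position 4 (value -9): max_ending_here = 16, max_so_far = 25
Position 5 (value -3): max_ending_here = 13, max_so_far = 25
Position 6 (value -19): max_ending_here = -6, max_so_far = 25
Position 7 (value -8): max_ending_here = -8, max_so_far = 25
Position 8 (value 12): max_ending_here = 12, max_so_far = 25
Position 9 (value -4): max_ending_here = 8, max_so_far = 25

Maximum subarray: [15, -15, 20, 5]
Maximum sum: 25

The maximum subarray is [15, -15, 20, 5] with sum 25. This subarray runs from index 0 to index 3.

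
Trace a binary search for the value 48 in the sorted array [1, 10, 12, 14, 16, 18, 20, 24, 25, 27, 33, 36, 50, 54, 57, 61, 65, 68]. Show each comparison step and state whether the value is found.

Binary search for 48 in [1, 10, 12, 14, 16, 18, 20, 24, 25, 27, 33, 36, 50, 54, 57, 61, 65, 68]:

lo=0, hi=17, mid=8, arr[mid]=25 -> 25 < 48, search right half
lo=9, hi=17, mid=13, arr[mid]=54 -> 54 > 48, search left half
lo=9, hi=12, mid=10, arr[mid]=33 -> 33 < 48, search right half
lo=11, hi=12, mid=11, arr[mid]=36 -> 36 < 48, search right half
lo=12, hi=12, mid=12, arr[mid]=50 -> 50 > 48, search left half
lo=12 > hi=11, target 48 not found

Binary search determines that 48 is not in the array after 5 comparisons. The search space was exhausted without finding the target.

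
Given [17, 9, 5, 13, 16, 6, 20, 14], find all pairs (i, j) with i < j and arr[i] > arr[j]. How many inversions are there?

Finding inversions in [17, 9, 5, 13, 16, 6, 20, 14]:

(0, 1): arr[0]=17 > arr[1]=9
(0, 2): arr[0]=17 > arr[2]=5
(0, 3): arr[0]=17 > arr[3]=13
(0, 4): arr[0]=17 > arr[4]=16
(0, 5): arr[0]=17 > arr[5]=6
(0, 7): arr[0]=17 > arr[7]=14
(1, 2): arr[1]=9 > arr[2]=5
(1, 5): arr[1]=9 > arr[5]=6
(3, 5): arr[3]=13 > arr[5]=6
(4, 5): arr[4]=16 > arr[5]=6
(4, 7): arr[4]=16 > arr[7]=14
(6, 7): arr[6]=20 > arr[7]=14

Total inversions: 12

The array has 12 inversion(s): (0,1), (0,2), (0,3), (0,4), (0,5), (0,7), (1,2), (1,5), (3,5), (4,5), (4,7), (6,7). Each pair (i,j) satisfies i < j and arr[i] > arr[j].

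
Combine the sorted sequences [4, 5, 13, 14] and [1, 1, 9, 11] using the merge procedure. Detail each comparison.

Merging process:

Compare 4 vs 1: take 1 from right. Merged: [1]
Compare 4 vs 1: take 1 from right. Merged: [1, 1]
Compare 4 vs 9: take 4 from left. Merged: [1, 1, 4]
Compare 5 vs 9: take 5 from left. Merged: [1, 1, 4, 5]
Compare 13 vs 9: take 9 from right. Merged: [1, 1, 4, 5, 9]
Compare 13 vs 11: take 11 from right. Merged: [1, 1, 4, 5, 9, 11]
Append remaining from left: [13, 14]. Merged: [1, 1, 4, 5, 9, 11, 13, 14]

Final merged array: [1, 1, 4, 5, 9, 11, 13, 14]
Total comparisons: 6

The merged array is [1, 1, 4, 5, 9, 11, 13, 14], requiring 6 comparisons. The merge step runs in O(n) time where n is the total number of elements.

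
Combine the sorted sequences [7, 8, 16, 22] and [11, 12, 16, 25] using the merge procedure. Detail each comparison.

Merging process:

Compare 7 vs 11: take 7 from left. Merged: [7]
Compare 8 vs 11: take 8 from left. Merged: [7, 8]
Compare 16 vs 11: take 11 from right. Merged: [7, 8, 11]
Compare 16 vs 12: take 12 from right. Merged: [7, 8, 11, 12]
Compare 16 vs 16: take 16 from left. Merged: [7, 8, 11, 12, 16]
Compare 22 vs 16: take 16 from right. Merged: [7, 8, 11, 12, 16, 16]
Compare 22 vs 25: take 22 from left. Merged: [7, 8, 11, 12, 16, 16, 22]
Append remaining from right: [25]. Merged: [7, 8, 11, 12, 16, 16, 22, 25]

Final merged array: [7, 8, 11, 12, 16, 16, 22, 25]
Total comparisons: 7

The merged array is [7, 8, 11, 12, 16, 16, 22, 25], requiring 7 comparisons. The merge step runs in O(n) time where n is the total number of elements.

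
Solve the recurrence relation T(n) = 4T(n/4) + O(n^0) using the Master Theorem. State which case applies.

Master Theorem for T(n) = 4T(n/4) + O(n^0):

a = 4, b = 4, c = 0
log_b(a) = log_4(4) = 1.0000

Case 1: c = 0 < log_4(4) = 1.0000
T(n) = O(n^(log_4 4)) = O(n)

For T(n) = 4T(n/4) + O(n^0): log_4(4) = 1.0000. This is Case 1 of the Master Theorem (c < log_b(a), work dominated by leaves), giving O(n).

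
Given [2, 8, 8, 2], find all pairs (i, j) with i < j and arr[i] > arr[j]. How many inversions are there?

Finding inversions in [2, 8, 8, 2]:

(1, 3): arr[1]=8 > arr[3]=2
(2, 3): arr[2]=8 > arr[3]=2

Total inversions: 2

The array has 2 inversion(s): (1,3), (2,3). Each pair (i,j) satisfies i < j and arr[i] > arr[j].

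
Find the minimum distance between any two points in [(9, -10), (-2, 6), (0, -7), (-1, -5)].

Computing all pairwise distances among 4 points:

d((9, -10), (-2, 6)) = 19.4165
d((9, -10), (0, -7)) = 9.4868
d((9, -10), (-1, -5)) = 11.1803
d((-2, 6), (0, -7)) = 13.1529
d((-2, 6), (-1, -5)) = 11.0454
d((0, -7), (-1, -5)) = 2.2361 <-- minimum

Closest pair: (0, -7) and (-1, -5) with distance 2.2361

The closest pair is (0, -7) and (-1, -5) with Euclidean distance 2.2361. For 4 points, brute-force pairwise comparison is shown above. For large n, the divide-and-conquer algorithm (sort by x, recurse on halves, check the dividing strip) achieves O(n log n).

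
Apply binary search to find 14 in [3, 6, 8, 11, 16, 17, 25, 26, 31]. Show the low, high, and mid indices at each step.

Binary search for 14 in [3, 6, 8, 11, 16, 17, 25, 26, 31]:

lo=0, hi=8, mid=4, arr[mid]=16 -> 16 > 14, search left half
lo=0, hi=3, mid=1, arr[mid]=6 -> 6 < 14, search right half
lo=2, hi=3, mid=2, arr[mid]=8 -> 8 < 14, search right half
lo=3, hi=3, mid=3, arr[mid]=11 -> 11 < 14, search right half
lo=4 > hi=3, target 14 not found

Binary search determines that 14 is not in the array after 4 comparisons. The search space was exhausted without finding the target.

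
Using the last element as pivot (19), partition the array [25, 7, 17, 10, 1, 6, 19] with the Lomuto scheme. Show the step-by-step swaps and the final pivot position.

Lomuto partition with pivot = 19:

Initial array: [25, 7, 17, 10, 1, 6, 19]

arr[0]=25 > 19: no swap
arr[1]=7 <= 19: swap with position 0, array becomes [7, 25, 17, 10, 1, 6, 19]
arr[2]=17 <= 19: swap with position 1, array becomes [7, 17, 25, 10, 1, 6, 19]
arr[3]=10 <= 19: swap with position 2, array becomes [7, 17, 10, 25, 1, 6, 19]
arr[4]=1 <= 19: swap with position 3, array becomes [7, 17, 10, 1, 25, 6, 19]
arr[5]=6 <= 19: swap with position 4, array becomes [7, 17, 10, 1, 6, 25, 19]

Place pivot at position 5: [7, 17, 10, 1, 6, 19, 25]
Pivot position: 5

After partitioning with pivot 19, the array becomes [7, 17, 10, 1, 6, 19, 25]. The pivot is placed at index 5. All elements to the left of the pivot are <= 19, and all elements to the right are > 19.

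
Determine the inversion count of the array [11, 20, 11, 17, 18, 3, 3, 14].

Finding inversions in [11, 20, 11, 17, 18, 3, 3, 14]:

(0, 5): arr[0]=11 > arr[5]=3
(0, 6): arr[0]=11 > arr[6]=3
(1, 2): arr[1]=20 > arr[2]=11
(1, 3): arr[1]=20 > arr[3]=17
(1, 4): arr[1]=20 > arr[4]=18
(1, 5): arr[1]=20 > arr[5]=3
(1, 6): arr[1]=20 > arr[6]=3
(1, 7): arr[1]=20 > arr[7]=14
(2, 5): arr[2]=11 > arr[5]=3
(2, 6): arr[2]=11 > arr[6]=3
(3, 5): arr[3]=17 > arr[5]=3
(3, 6): arr[3]=17 > arr[6]=3
(3, 7): arr[3]=17 > arr[7]=14
(4, 5): arr[4]=18 > arr[5]=3
(4, 6): arr[4]=18 > arr[6]=3
(4, 7): arr[4]=18 > arr[7]=14

Total inversions: 16

The array has 16 inversion(s): (0,5), (0,6), (1,2), (1,3), (1,4), (1,5), (1,6), (1,7), (2,5), (2,6), (3,5), (3,6), (3,7), (4,5), (4,6), (4,7). Each pair (i,j) satisfies i < j and arr[i] > arr[j].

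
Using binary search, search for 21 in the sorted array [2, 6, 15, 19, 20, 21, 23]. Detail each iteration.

Binary search for 21 in [2, 6, 15, 19, 20, 21, 23]:

lo=0, hi=6, mid=3, arr[mid]=19 -> 19 < 21, search right half
lo=4, hi=6, mid=5, arr[mid]=21 -> Found target at index 5!

Binary search finds 21 at index 5 after 2 comparisons. The search repeatedly halves the search space by comparing with the middle element.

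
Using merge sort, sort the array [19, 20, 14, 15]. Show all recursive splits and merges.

Merge sort trace:

Split: [19, 20, 14, 15] -> [19, 20] and [14, 15]
  Split: [19, 20] -> [19] and [20]
  Merge: [19] + [20] -> [19, 20]
  Split: [14, 15] -> [14] and [15]
  Merge: [14] + [15] -> [14, 15]
Merge: [19, 20] + [14, 15] -> [14, 15, 19, 20]

Final sorted array: [14, 15, 19, 20]

The merge sort proceeds by recursively splitting the array and merging sorted halves.
After all merges, the sorted array is [14, 15, 19, 20].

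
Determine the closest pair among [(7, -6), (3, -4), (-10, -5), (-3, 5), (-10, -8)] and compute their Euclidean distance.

Computing all pairwise distances among 5 points:

d((7, -6), (3, -4)) = 4.4721
d((7, -6), (-10, -5)) = 17.0294
d((7, -6), (-3, 5)) = 14.8661
d((7, -6), (-10, -8)) = 17.1172
d((3, -4), (-10, -5)) = 13.0384
d((3, -4), (-3, 5)) = 10.8167
d((3, -4), (-10, -8)) = 13.6015
d((-10, -5), (-3, 5)) = 12.2066
d((-10, -5), (-10, -8)) = 3.0 <-- minimum
d((-3, 5), (-10, -8)) = 14.7648

Closest pair: (-10, -5) and (-10, -8) with distance 3.0

The closest pair is (-10, -5) and (-10, -8) with Euclidean distance 3.0. For 5 points, brute-force pairwise comparison is shown above. For large n, the divide-and-conquer algorithm (sort by x, recurse on halves, check the dividing strip) achieves O(n log n).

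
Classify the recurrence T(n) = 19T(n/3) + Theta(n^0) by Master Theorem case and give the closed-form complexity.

Master Theorem for T(n) = 19T(n/3) + O(n^0):

a = 19, b = 3, c = 0
log_b(a) = log_3(19) = 2.6801

Case 1: c = 0 < log_3(19) = 2.6801
T(n) = O(n^(log_3 19))

For T(n) = 19T(n/3) + O(n^0): log_3(19) = 2.6801. This is Case 1 of the Master Theorem (c < log_b(a), work dominated by leaves), giving O(n^(log_3 19)).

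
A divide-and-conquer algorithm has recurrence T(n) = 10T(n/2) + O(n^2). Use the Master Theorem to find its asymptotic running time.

Master Theorem for T(n) = 10T(n/2) + O(n^2):

a = 10, b = 2, c = 2
log_b(a) = log_2(10) = 3.3219

Case 1: c = 2 < log_2(10) = 3.3219
T(n) = O(n^(log_2 10))

For T(n) = 10T(n/2) + O(n^2): log_2(10) = 3.3219. This is Case 1 of the Master Theorem (c < log_b(a), work dominated by leaves), giving O(n^(log_2 10)).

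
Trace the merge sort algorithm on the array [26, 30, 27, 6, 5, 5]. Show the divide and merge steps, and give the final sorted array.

Merge sort trace:

Split: [26, 30, 27, 6, 5, 5] -> [26, 30, 27] and [6, 5, 5]
  Split: [26, 30, 27] -> [26] and [30, 27]
    Split: [30, 27] -> [30] and [27]
    Merge: [30] + [27] -> [27, 30]
  Merge: [26] + [27, 30] -> [26, 27, 30]
  Split: [6, 5, 5] -> [6] and [5, 5]
    Split: [5, 5] -> [5] and [5]
    Merge: [5] + [5] -> [5, 5]
  Merge: [6] + [5, 5] -> [5, 5, 6]
Merge: [26, 27, 30] + [5, 5, 6] -> [5, 5, 6, 26, 27, 30]

Final sorted array: [5, 5, 6, 26, 27, 30]

The merge sort proceeds by recursively splitting the array and merging sorted halves.
After all merges, the sorted array is [5, 5, 6, 26, 27, 30].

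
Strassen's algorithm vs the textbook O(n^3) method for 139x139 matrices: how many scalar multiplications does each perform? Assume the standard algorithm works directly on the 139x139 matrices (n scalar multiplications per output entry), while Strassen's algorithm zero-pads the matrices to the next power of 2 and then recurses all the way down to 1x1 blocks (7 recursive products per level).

Matrix multiplication for 139x139 matrices:

Strassen's algorithm requires power-of-2 dimensions. Pad 139x139 to 256x256 (next power of 2).

Standard algorithm: 139^3 = 2685619 multiplications
Strassen's algorithm: 7^(log2(256)) = 7^8 = 5764801 multiplications
Difference: 2685619 - 5764801 = -3079182 (Strassen uses MORE here due to padding overhead — for small or just-over-power-of-2 n, padding can outweigh the per-level savings)

Standard: 2685619 multiplications (139^3). Strassen: 5764801 multiplications (7^8, after padding to 256x256). Strassen reduces 8 recursive multiplications to 7 at each level.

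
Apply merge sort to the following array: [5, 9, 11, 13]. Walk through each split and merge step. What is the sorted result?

Merge sort trace:

Split: [5, 9, 11, 13] -> [5, 9] and [11, 13]
  Split: [5, 9] -> [5] and [9]
  Merge: [5] + [9] -> [5, 9]
  Split: [11, 13] -> [11] and [13]
  Merge: [11] + [13] -> [11, 13]
Merge: [5, 9] + [11, 13] -> [5, 9, 11, 13]

Final sorted array: [5, 9, 11, 13]

The merge sort proceeds by recursively splitting the array and merging sorted halves.
After all merges, the sorted array is [5, 9, 11, 13].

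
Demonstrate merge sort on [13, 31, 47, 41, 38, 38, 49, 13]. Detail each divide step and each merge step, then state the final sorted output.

Merge sort trace:

Split: [13, 31, 47, 41, 38, 38, 49, 13] -> [13, 31, 47, 41] and [38, 38, 49, 13]
  Split: [13, 31, 47, 41] -> [13, 31] and [47, 41]
    Split: [13, 31] -> [13] and [31]
    Merge: [13] + [31] -> [13, 31]
    Split: [47, 41] -> [47] and [41]
    Merge: [47] + [41] -> [41, 47]
  Merge: [13, 31] + [41, 47] -> [13, 31, 41, 47]
  Split: [38, 38, 49, 13] -> [38, 38] and [49, 13]
    Split: [38, 38] -> [38] and [38]
    Merge: [38] + [38] -> [38, 38]
    Split: [49, 13] -> [49] and [13]
    Merge: [49] + [13] -> [13, 49]
  Merge: [38, 38] + [13, 49] -> [13, 38, 38, 49]
Merge: [13, 31, 41, 47] + [13, 38, 38, 49] -> [13, 13, 31, 38, 38, 41, 47, 49]

Final sorted array: [13, 13, 31, 38, 38, 41, 47, 49]

The merge sort proceeds by recursively splitting the array and merging sorted halves.
After all merges, the sorted array is [13, 13, 31, 38, 38, 41, 47, 49].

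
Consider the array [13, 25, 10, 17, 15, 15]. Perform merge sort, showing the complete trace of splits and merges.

Merge sort trace:

Split: [13, 25, 10, 17, 15, 15] -> [13, 25, 10] and [17, 15, 15]
  Split: [13, 25, 10] -> [13] and [25, 10]
    Split: [25, 10] -> [25] and [10]
    Merge: [25] + [10] -> [10, 25]
  Merge: [13] + [10, 25] -> [10, 13, 25]
  Split: [17, 15, 15] -> [17] and [15, 15]
    Split: [15, 15] -> [15] and [15]
    Merge: [15] + [15] -> [15, 15]
  Merge: [17] + [15, 15] -> [15, 15, 17]
Merge: [10, 13, 25] + [15, 15, 17] -> [10, 13, 15, 15, 17, 25]

Final sorted array: [10, 13, 15, 15, 17, 25]

The merge sort proceeds by recursively splitting the array and merging sorted halves.
After all merges, the sorted array is [10, 13, 15, 15, 17, 25].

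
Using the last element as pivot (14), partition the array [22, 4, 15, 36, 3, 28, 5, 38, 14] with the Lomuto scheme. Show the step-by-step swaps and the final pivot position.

Lomuto partition with pivot = 14:

Initial array: [22, 4, 15, 36, 3, 28, 5, 38, 14]

arr[0]=22 > 14: no swap
arr[1]=4 <= 14: swap with position 0, array becomes [4, 22, 15, 36, 3, 28, 5, 38, 14]
arr[2]=15 > 14: no swap
arr[3]=36 > 14: no swap
arr[4]=3 <= 14: swap with position 1, array becomes [4, 3, 15, 36, 22, 28, 5, 38, 14]
arr[5]=28 > 14: no swap
arr[6]=5 <= 14: swap with position 2, array becomes [4, 3, 5, 36, 22, 28, 15, 38, 14]
arr[7]=38 > 14: no swap

Place pivot at position 3: [4, 3, 5, 14, 22, 28, 15, 38, 36]
Pivot position: 3

After partitioning with pivot 14, the array becomes [4, 3, 5, 14, 22, 28, 15, 38, 36]. The pivot is placed at index 3. All elements to the left of the pivot are <= 14, and all elements to the right are > 14.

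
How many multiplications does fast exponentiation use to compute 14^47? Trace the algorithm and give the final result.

Computing 14^47 by squaring (build up from 14^1; each line after the first costs one multiplication):

14^1 = 14
14^2 = (14^1)^2 = 14^2 = 196
14^4 = (14^2)^2 = 196^2 = 38416
14^5 = 14 * 14^4 = 14 * 38416 = 537824
14^10 = (14^5)^2 = 537824^2 = 289254654976
14^11 = 14 * 14^10 = 14 * 289254654976 = 4049565169664
14^22 = (14^11)^2 = 4049565169664^2 = 16398978063355821105872896
14^23 = 14 * 14^22 = 14 * 16398978063355821105872896 = 229585692886981495482220544
14^46 = (14^23)^2 = 229585692886981495482220544^2 = 52709590378395385649697127909589319306203213055655936
14^47 = 14 * 14^46 = 14 * 52709590378395385649697127909589319306203213055655936 = 737934265297535399095759790734250470286844982779183104

Result: 737934265297535399095759790734250470286844982779183104
Multiplications needed: 9 (9 lines after 14^1)

14^47 = 737934265297535399095759790734250470286844982779183104. Using exponentiation by squaring, this requires 9 multiplications. The key idea: if the exponent is even, square the half-power; if odd, multiply by the base once.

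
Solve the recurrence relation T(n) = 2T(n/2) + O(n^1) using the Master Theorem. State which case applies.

Master Theorem for T(n) = 2T(n/2) + O(n^1):

a = 2, b = 2, c = 1
log_b(a) = log_2(2) = 1.0000

Case 2: c = 1 = log_2(2) = 1.0000
T(n) = O(n^1 log n) = O(n log n)

For T(n) = 2T(n/2) + O(n^1): log_2(2) = 1.0000. This is Case 2 of the Master Theorem (c = log_b(a), equal work at all levels), giving O(n log n).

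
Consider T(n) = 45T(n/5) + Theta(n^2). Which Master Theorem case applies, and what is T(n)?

Master Theorem for T(n) = 45T(n/5) + O(n^2):

a = 45, b = 5, c = 2
log_b(a) = log_5(45) = 2.3652

Case 1: c = 2 < log_5(45) = 2.3652
T(n) = O(n^(log_5 45))

For T(n) = 45T(n/5) + O(n^2): log_5(45) = 2.3652. This is Case 1 of the Master Theorem (c < log_b(a), work dominated by leaves), giving O(n^(log_5 45)).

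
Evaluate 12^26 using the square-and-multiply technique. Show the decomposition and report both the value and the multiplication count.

Computing 12^26 by squaring (build up from 12^1; each line after the first costs one multiplication):

12^1 = 12
12^2 = (12^1)^2 = 12^2 = 144
12^3 = 12 * 12^2 = 12 * 144 = 1728
12^6 = (12^3)^2 = 1728^2 = 2985984
12^12 = (12^6)^2 = 2985984^2 = 8916100448256
12^13 = 12 * 12^12 = 12 * 8916100448256 = 106993205379072
12^26 = (12^13)^2 = 106993205379072^2 = 11447545997288281555215581184

Result: 11447545997288281555215581184
Multiplications needed: 6 (6 lines after 12^1)

12^26 = 11447545997288281555215581184. Using exponentiation by squaring, this requires 6 multiplications. The key idea: if the exponent is even, square the half-power; if odd, multiply by the base once.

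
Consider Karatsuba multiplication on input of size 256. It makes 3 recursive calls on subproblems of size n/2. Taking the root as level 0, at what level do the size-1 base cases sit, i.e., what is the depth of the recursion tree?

For divide and conquer with division factor 2:

Problem sizes at each level:
Level 0: 256
Level 1: 128
Level 2: 64
Level 3: 32
Level 4: 16
Level 5: 8
Level 6: 4
Level 7: 2
Level 8: 1

The root is level 0 and the size-1 base case is level 8 (the tree spans levels 0 through 8, i.e. 9 levels counting the root), so the depth is the number of divisions: log_2(256) = 8

The recursion tree depth is log_2(256) = 8. At each level, the problem size is divided by 2, so it takes 8 divisions to reduce to a base case of size 1. The algorithm makes 3 recursive calls at each level.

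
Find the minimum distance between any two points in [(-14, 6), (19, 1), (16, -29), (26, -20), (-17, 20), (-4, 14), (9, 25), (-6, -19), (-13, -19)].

Computing all pairwise distances among 9 points:

d((-14, 6), (19, 1)) = 33.3766
d((-14, 6), (16, -29)) = 46.0977
d((-14, 6), (26, -20)) = 47.7074
d((-14, 6), (-17, 20)) = 14.3178
d((-14, 6), (-4, 14)) = 12.8062
d((-14, 6), (9, 25)) = 29.8329
d((-14, 6), (-6, -19)) = 26.2488
d((-14, 6), (-13, -19)) = 25.02
d((19, 1), (16, -29)) = 30.1496
d((19, 1), (26, -20)) = 22.1359
d((19, 1), (-17, 20)) = 40.7063
d((19, 1), (-4, 14)) = 26.4197
d((19, 1), (9, 25)) = 26.0
d((19, 1), (-6, -19)) = 32.0156
d((19, 1), (-13, -19)) = 37.7359
d((16, -29), (26, -20)) = 13.4536
d((16, -29), (-17, 20)) = 59.0762
d((16, -29), (-4, 14)) = 47.4236
d((16, -29), (9, 25)) = 54.4518
d((16, -29), (-6, -19)) = 24.1661
d((16, -29), (-13, -19)) = 30.6757
d((26, -20), (-17, 20)) = 58.7282
d((26, -20), (-4, 14)) = 45.3431
d((26, -20), (9, 25)) = 48.1041
d((26, -20), (-6, -19)) = 32.0156
d((26, -20), (-13, -19)) = 39.0128
d((-17, 20), (-4, 14)) = 14.3178
d((-17, 20), (9, 25)) = 26.4764
d((-17, 20), (-6, -19)) = 40.5216
d((-17, 20), (-13, -19)) = 39.2046
d((-4, 14), (9, 25)) = 17.0294
d((-4, 14), (-6, -19)) = 33.0606
d((-4, 14), (-13, -19)) = 34.2053
d((9, 25), (-6, -19)) = 46.4866
d((9, 25), (-13, -19)) = 49.1935
d((-6, -19), (-13, -19)) = 7.0 <-- minimum

Closest pair: (-6, -19) and (-13, -19) with distance 7.0

The closest pair is (-6, -19) and (-13, -19) with Euclidean distance 7.0. For 9 points, brute-force pairwise comparison is shown above. For large n, the divide-and-conquer algorithm (sort by x, recurse on halves, check the dividing strip) achieves O(n log n).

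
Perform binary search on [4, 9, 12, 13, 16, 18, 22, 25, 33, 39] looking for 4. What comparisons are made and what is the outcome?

Binary search for 4 in [4, 9, 12, 13, 16, 18, 22, 25, 33, 39]:

lo=0, hi=9, mid=4, arr[mid]=16 -> 16 > 4, search left half
lo=0, hi=3, mid=1, arr[mid]=9 -> 9 > 4, search left half
lo=0, hi=0, mid=0, arr[mid]=4 -> Found target at index 0!

Binary search finds 4 at index 0 after 3 comparisons. The search repeatedly halves the search space by comparing with the middle element.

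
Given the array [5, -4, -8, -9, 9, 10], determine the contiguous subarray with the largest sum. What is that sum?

Using Kadane's algorithm on [5, -4, -8, -9, 9, 10]:

Scanning through the array:
Position 1 (value -4): max_ending_here = 1, max_so_far = 5
Position 2 (value -8): max_ending_here = -7, max_so_far = 5
Position 3 (value -9): max_ending_here = -9, max_so_far = 5
Position 4 (value 9): max_ending_here = 9, max_so_far = 9
Position 5 (value 10): max_ending_here = 19, max_so_far = 19

Maximum subarray: [9, 10]
Maximum sum: 19

The maximum subarray is [9, 10] with sum 19. This subarray runs from index 4 to index 5.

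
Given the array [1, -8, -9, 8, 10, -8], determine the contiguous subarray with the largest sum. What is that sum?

Using Kadane's algorithm on [1, -8, -9, 8, 10, -8]:

Scanning through the array:
Position 1 (value -8): max_ending_here = -7, max_so_far = 1
Position 2 (value -9): max_ending_here = -9, max_so_far = 1
Position 3 (value 8): max_ending_here = 8, max_so_far = 8
Position 4 (value 10): max_ending_here = 18, max_so_far = 18
Position 5 (value -8): max_ending_here = 10, max_so_far = 18

Maximum subarray: [8, 10]
Maximum sum: 18

The maximum subarray is [8, 10] with sum 18. This subarray runs from index 3 to index 4.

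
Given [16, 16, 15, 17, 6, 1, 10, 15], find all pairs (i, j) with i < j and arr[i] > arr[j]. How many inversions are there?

Finding inversions in [16, 16, 15, 17, 6, 1, 10, 15]:

(0, 2): arr[0]=16 > arr[2]=15
(0, 4): arr[0]=16 > arr[4]=6
(0, 5): arr[0]=16 > arr[5]=1
(0, 6): arr[0]=16 > arr[6]=10
(0, 7): arr[0]=16 > arr[7]=15
(1, 2): arr[1]=16 > arr[2]=15
(1, 4): arr[1]=16 > arr[4]=6
(1, 5): arr[1]=16 > arr[5]=1
(1, 6): arr[1]=16 > arr[6]=10
(1, 7): arr[1]=16 > arr[7]=15
(2, 4): arr[2]=15 > arr[4]=6
(2, 5): arr[2]=15 > arr[5]=1
(2, 6): arr[2]=15 > arr[6]=10
(3, 4): arr[3]=17 > arr[4]=6
(3, 5): arr[3]=17 > arr[5]=1
(3, 6): arr[3]=17 > arr[6]=10
(3, 7): arr[3]=17 > arr[7]=15
(4, 5): arr[4]=6 > arr[5]=1

Total inversions: 18

The array has 18 inversion(s): (0,2), (0,4), (0,5), (0,6), (0,7), (1,2), (1,4), (1,5), (1,6), (1,7), (2,4), (2,5), (2,6), (3,4), (3,5), (3,6), (3,7), (4,5). Each pair (i,j) satisfies i < j and arr[i] > arr[j].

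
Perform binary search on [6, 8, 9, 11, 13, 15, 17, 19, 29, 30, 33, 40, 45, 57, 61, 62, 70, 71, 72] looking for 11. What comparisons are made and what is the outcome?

Binary search for 11 in [6, 8, 9, 11, 13, 15, 17, 19, 29, 30, 33, 40, 45, 57, 61, 62, 70, 71, 72]:

lo=0, hi=18, mid=9, arr[mid]=30 -> 30 > 11, search left half
lo=0, hi=8, mid=4, arr[mid]=13 -> 13 > 11, search left half
lo=0, hi=3, mid=1, arr[mid]=8 -> 8 < 11, search right half
lo=2, hi=3, mid=2, arr[mid]=9 -> 9 < 11, search right half
lo=3, hi=3, mid=3, arr[mid]=11 -> Found target at index 3!

Binary search finds 11 at index 3 after 5 comparisons. The search repeatedly halves the search space by comparing with the middle element.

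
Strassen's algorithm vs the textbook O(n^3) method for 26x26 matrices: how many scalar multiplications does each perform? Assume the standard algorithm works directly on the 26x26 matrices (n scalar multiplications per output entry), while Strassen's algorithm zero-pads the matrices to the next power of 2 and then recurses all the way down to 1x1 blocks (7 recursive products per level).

Matrix multiplication for 26x26 matrices:

Strassen's algorithm requires power-of-2 dimensions. Pad 26x26 to 32x32 (next power of 2).

Standard algorithm: 26^3 = 17576 multiplications
Strassen's algorithm: 7^(log2(32)) = 7^5 = 16807 multiplications
Savings: 17576 - 16807 = 769 multiplications

Standard: 17576 multiplications (26^3). Strassen: 16807 multiplications (7^5, after padding to 32x32). Strassen reduces 8 recursive multiplications to 7 at each level.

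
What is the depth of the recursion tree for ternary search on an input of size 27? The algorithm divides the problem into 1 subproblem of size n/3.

For divide and conquer with division factor 3:

Problem sizes at each level:
Level 0: 27
Level 1: 9
Level 2: 3
Level 3: 1

The root is level 0 and the size-1 base case is level 3 (the tree spans levels 0 through 3, i.e. 4 levels counting the root), so the depth is the number of divisions: log_3(27) = 3

The recursion tree depth is log_3(27) = 3. At each level, the problem size is divided by 3, so it takes 3 divisions to reduce to a base case of size 1. The algorithm makes 1 recursive call at each level.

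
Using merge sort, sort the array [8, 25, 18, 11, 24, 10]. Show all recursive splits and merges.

Merge sort trace:

Split: [8, 25, 18, 11, 24, 10] -> [8, 25, 18] and [11, 24, 10]
  Split: [8, 25, 18] -> [8] and [25, 18]
    Split: [25, 18] -> [25] and [18]
    Merge: [25] + [18] -> [18, 25]
  Merge: [8] + [18, 25] -> [8, 18, 25]
  Split: [11, 24, 10] -> [11] and [24, 10]
    Split: [24, 10] -> [24] and [10]
    Merge: [24] + [10] -> [10, 24]
  Merge: [11] + [10, 24] -> [10, 11, 24]
Merge: [8, 18, 25] + [10, 11, 24] -> [8, 10, 11, 18, 24, 25]

Final sorted array: [8, 10, 11, 18, 24, 25]

The merge sort proceeds by recursively splitting the array and merging sorted halves.
After all merges, the sorted array is [8, 10, 11, 18, 24, 25].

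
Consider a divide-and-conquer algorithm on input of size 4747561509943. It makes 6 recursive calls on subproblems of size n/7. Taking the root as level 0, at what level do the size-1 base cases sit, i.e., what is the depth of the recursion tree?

For divide and conquer with division factor 7:

Problem sizes at each level:
Level 0: 4747561509943
Level 1: 678223072849
Level 2: 96889010407
Level 3: 13841287201
Level 4: 1977326743
Level 5: 282475249
Level 6: 40353607
Level 7: 5764801
Level 8: 823543
Level 9: 117649
Level 10: 16807
Level 11: 2401
Level 12: 343
Level 13: 49
Level 14: 7
Level 15: 1

The root is level 0 and the size-1 base case is level 15 (the tree spans levels 0 through 15, i.e. 16 levels counting the root), so the depth is the number of divisions: log_7(4747561509943) = 15

The recursion tree depth is log_7(4747561509943) = 15. At each level, the problem size is divided by 7, so it takes 15 divisions to reduce to a base case of size 1. The algorithm makes 6 recursive calls at each level.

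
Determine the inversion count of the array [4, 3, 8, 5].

Finding inversions in [4, 3, 8, 5]:

(0, 1): arr[0]=4 > arr[1]=3
(2, 3): arr[2]=8 > arr[3]=5

Total inversions: 2

The array has 2 inversion(s): (0,1), (2,3). Each pair (i,j) satisfies i < j and arr[i] > arr[j].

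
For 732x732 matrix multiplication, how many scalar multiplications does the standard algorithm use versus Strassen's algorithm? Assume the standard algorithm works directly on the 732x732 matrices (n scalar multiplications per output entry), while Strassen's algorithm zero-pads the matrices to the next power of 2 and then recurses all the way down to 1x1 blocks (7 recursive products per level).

Matrix multiplication for 732x732 matrices:

Strassen's algorithm requires power-of-2 dimensions. Pad 732x732 to 1024x1024 (next power of 2).

Standard algorithm: 732^3 = 392223168 multiplications
Strassen's algorithm: 7^(log2(1024)) = 7^10 = 282475249 multiplications
Savings: 392223168 - 282475249 = 109747919 multiplications

Standard: 392223168 multiplications (732^3). Strassen: 282475249 multiplications (7^10, after padding to 1024x1024). Strassen reduces 8 recursive multiplications to 7 at each level.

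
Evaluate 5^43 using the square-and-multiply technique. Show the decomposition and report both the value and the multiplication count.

Computing 5^43 by squaring (build up from 5^1; each line after the first costs one multiplication):

5^1 = 5
5^2 = (5^1)^2 = 5^2 = 25
5^4 = (5^2)^2 = 25^2 = 625
5^5 = 5 * 5^4 = 5 * 625 = 3125
5^10 = (5^5)^2 = 3125^2 = 9765625
5^20 = (5^10)^2 = 9765625^2 = 95367431640625
5^21 = 5 * 5^20 = 5 * 95367431640625 = 476837158203125
5^42 = (5^21)^2 = 476837158203125^2 = 227373675443232059478759765625
5^43 = 5 * 5^42 = 5 * 227373675443232059478759765625 = 1136868377216160297393798828125

Result: 1136868377216160297393798828125
Multiplications needed: 8 (8 lines after 5^1)

5^43 = 1136868377216160297393798828125. Using exponentiation by squaring, this requires 8 multiplications. The key idea: if the exponent is even, square the half-power; if odd, multiply by the base once.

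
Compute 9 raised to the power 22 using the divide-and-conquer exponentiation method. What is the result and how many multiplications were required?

Computing 9^22 by squaring (build up from 9^1; each line after the first costs one multiplication):

9^1 = 9
9^2 = (9^1)^2 = 9^2 = 81
9^4 = (9^2)^2 = 81^2 = 6561
9^5 = 9 * 9^4 = 9 * 6561 = 59049
9^10 = (9^5)^2 = 59049^2 = 3486784401
9^11 = 9 * 9^10 = 9 * 3486784401 = 31381059609
9^22 = (9^11)^2 = 31381059609^2 = 984770902183611232881

Result: 984770902183611232881
Multiplications needed: 6 (6 lines after 9^1)

9^22 = 984770902183611232881. Using exponentiation by squaring, this requires 6 multiplications. The key idea: if the exponent is even, square the half-power; if odd, multiply by the base once.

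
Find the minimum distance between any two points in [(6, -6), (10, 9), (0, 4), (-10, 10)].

Computing all pairwise distances among 4 points:

d((6, -6), (10, 9)) = 15.5242
d((6, -6), (0, 4)) = 11.6619
d((6, -6), (-10, 10)) = 22.6274
d((10, 9), (0, 4)) = 11.1803 <-- minimum
d((10, 9), (-10, 10)) = 20.025
d((0, 4), (-10, 10)) = 11.6619

Closest pair: (10, 9) and (0, 4) with distance 11.1803

The closest pair is (10, 9) and (0, 4) with Euclidean distance 11.1803. For 4 points, brute-force pairwise comparison is shown above. For large n, the divide-and-conquer algorithm (sort by x, recurse on halves, check the dividing strip) achieves O(n log n).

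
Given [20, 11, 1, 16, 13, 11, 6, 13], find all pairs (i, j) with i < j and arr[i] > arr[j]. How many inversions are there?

Finding inversions in [20, 11, 1, 16, 13, 11, 6, 13]:

(0, 1): arr[0]=20 > arr[1]=11
(0, 2): arr[0]=20 > arr[2]=1
(0, 3): arr[0]=20 > arr[3]=16
(0, 4): arr[0]=20 > arr[4]=13
(0, 5): arr[0]=20 > arr[5]=11
(0, 6): arr[0]=20 > arr[6]=6
(0, 7): arr[0]=20 > arr[7]=13
(1, 2): arr[1]=11 > arr[2]=1
(1, 6): arr[1]=11 > arr[6]=6
(3, 4): arr[3]=16 > arr[4]=13
(3, 5): arr[3]=16 > arr[5]=11
(3, 6): arr[3]=16 > arr[6]=6
(3, 7): arr[3]=16 > arr[7]=13
(4, 5): arr[4]=13 > arr[5]=11
(4, 6): arr[4]=13 > arr[6]=6
(5, 6): arr[5]=11 > arr[6]=6

Total inversions: 16

The array has 16 inversion(s): (0,1), (0,2), (0,3), (0,4), (0,5), (0,6), (0,7), (1,2), (1,6), (3,4), (3,5), (3,6), (3,7), (4,5), (4,6), (5,6). Each pair (i,j) satisfies i < j and arr[i] > arr[j].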